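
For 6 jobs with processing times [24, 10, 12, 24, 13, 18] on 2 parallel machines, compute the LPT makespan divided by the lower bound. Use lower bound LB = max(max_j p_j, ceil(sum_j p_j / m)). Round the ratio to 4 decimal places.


LPT order: [24, 24, 18, 13, 12, 10]
Machine loads after assignment: [52, 49]
LPT makespan = 52
Lower bound = max(max_job, ceil(total/2)) = max(24, 51) = 51
Ratio = 52 / 51 = 1.0196

1.0196


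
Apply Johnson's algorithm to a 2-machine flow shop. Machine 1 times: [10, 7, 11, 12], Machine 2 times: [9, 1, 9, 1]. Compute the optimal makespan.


Apply Johnson's rule:
  Group 1 (a <= b): []
  Group 2 (a > b): [(1, 10, 9), (3, 11, 9), (2, 7, 1), (4, 12, 1)]
Optimal job order: [1, 3, 2, 4]
Schedule:
  Job 1: M1 done at 10, M2 done at 19
  Job 3: M1 done at 21, M2 done at 30
  Job 2: M1 done at 28, M2 done at 31
  Job 4: M1 done at 40, M2 done at 41
Makespan = 41

41


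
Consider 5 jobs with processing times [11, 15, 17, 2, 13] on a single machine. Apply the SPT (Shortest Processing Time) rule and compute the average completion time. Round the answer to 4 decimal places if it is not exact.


Sort jobs by processing time (SPT order): [2, 11, 13, 15, 17]
Compute completion times sequentially:
  Job 1: processing = 2, completes at 2
  Job 2: processing = 11, completes at 13
  Job 3: processing = 13, completes at 26
  Job 4: processing = 15, completes at 41
  Job 5: processing = 17, completes at 58
Sum of completion times = 140
Average completion time = 140/5 = 28.0

28.0


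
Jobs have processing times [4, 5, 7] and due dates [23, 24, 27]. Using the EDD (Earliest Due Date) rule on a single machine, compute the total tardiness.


Sort by due date (EDD order): [(4, 23), (5, 24), (7, 27)]
Compute completion times and tardiness:
  Job 1: p=4, d=23, C=4, tardiness=max(0,4-23)=0
  Job 2: p=5, d=24, C=9, tardiness=max(0,9-24)=0
  Job 3: p=7, d=27, C=16, tardiness=max(0,16-27)=0
Total tardiness = 0

0


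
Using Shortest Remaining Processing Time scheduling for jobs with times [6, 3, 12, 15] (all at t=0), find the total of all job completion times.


Since all jobs arrive at t=0, SRPT equals SPT ordering.
SPT order: [3, 6, 12, 15]
Completion times:
  Job 1: p=3, C=3
  Job 2: p=6, C=9
  Job 3: p=12, C=21
  Job 4: p=15, C=36
Total completion time = 3 + 9 + 21 + 36 = 69

69


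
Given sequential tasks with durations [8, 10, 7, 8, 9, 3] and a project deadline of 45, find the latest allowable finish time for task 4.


LF(activity 4) = deadline - sum of successor durations
Successors: activities 5 through 6 with durations [9, 3]
Sum of successor durations = 12
LF = 45 - 12 = 33

33


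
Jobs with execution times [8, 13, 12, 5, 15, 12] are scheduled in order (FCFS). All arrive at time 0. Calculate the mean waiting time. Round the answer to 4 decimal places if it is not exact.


FCFS order (as given): [8, 13, 12, 5, 15, 12]
Waiting times:
  Job 1: wait = 0
  Job 2: wait = 8
  Job 3: wait = 21
  Job 4: wait = 33
  Job 5: wait = 38
  Job 6: wait = 53
Sum of waiting times = 153
Average waiting time = 153/6 = 25.5

25.5


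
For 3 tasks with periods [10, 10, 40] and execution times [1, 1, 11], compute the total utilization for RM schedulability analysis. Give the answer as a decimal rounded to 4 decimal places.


Compute individual utilizations (exact fractions):
  Task 1: C/T = 1/10 (approx. 0.1)
  Task 2: C/T = 1/10 (approx. 0.1)
  Task 3: C/T = 11/40 (approx. 0.275)
Total utilization U = 1/10 + 1/10 + 11/40 = 19/40
Rounded to 4 decimal places: U = 0.4750
RM (Liu & Layland) bound for 3 tasks = 0.779763; compare with U = 19/40 (approx. 0.475000)
U <= bound, so schedulable by RM sufficient condition.

0.4750


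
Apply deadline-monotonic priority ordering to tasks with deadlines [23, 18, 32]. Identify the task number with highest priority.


Sort tasks by relative deadline (ascending):
  Task 2: deadline = 18
  Task 1: deadline = 23
  Task 3: deadline = 32
Priority order (highest first): [2, 1, 3]
Highest priority task = 2

2


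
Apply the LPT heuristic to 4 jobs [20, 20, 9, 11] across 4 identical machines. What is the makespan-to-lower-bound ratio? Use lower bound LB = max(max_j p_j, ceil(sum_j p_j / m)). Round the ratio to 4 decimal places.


LPT order: [20, 20, 11, 9]
Machine loads after assignment: [20, 20, 11, 9]
LPT makespan = 20
Lower bound = max(max_job, ceil(total/4)) = max(20, 15) = 20
Ratio = 20 / 20 = 1.0

1.0


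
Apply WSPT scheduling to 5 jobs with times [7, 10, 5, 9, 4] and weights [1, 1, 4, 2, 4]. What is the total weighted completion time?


Compute p/w ratios and sort ascending (WSPT): [(4, 4), (5, 4), (9, 2), (7, 1), (10, 1)]
Compute weighted completion times:
  Job (p=4,w=4): C=4, w*C=4*4=16
  Job (p=5,w=4): C=9, w*C=4*9=36
  Job (p=9,w=2): C=18, w*C=2*18=36
  Job (p=7,w=1): C=25, w*C=1*25=25
  Job (p=10,w=1): C=35, w*C=1*35=35
Total weighted completion time = 148

148


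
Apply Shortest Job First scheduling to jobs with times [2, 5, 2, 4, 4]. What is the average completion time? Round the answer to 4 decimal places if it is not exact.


SJF order (ascending): [2, 2, 4, 4, 5]
Completion times:
  Job 1: burst=2, C=2
  Job 2: burst=2, C=4
  Job 3: burst=4, C=8
  Job 4: burst=4, C=12
  Job 5: burst=5, C=17
Average completion = 43/5 = 8.6

8.6


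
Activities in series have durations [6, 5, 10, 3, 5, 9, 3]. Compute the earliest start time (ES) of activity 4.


Activity 4 starts after activities 1 through 3 complete.
Predecessor durations: [6, 5, 10]
ES = 6 + 5 + 10 = 21

21


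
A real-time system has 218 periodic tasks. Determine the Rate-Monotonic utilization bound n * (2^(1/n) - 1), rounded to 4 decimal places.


Compute 2^(1/218) = 1.0031846344
Subtract 1: 1.0031846344 - 1 = 0.0031846344
Multiply by n: 218 * 0.0031846344 = 0.6942502992
Round to 4 dp: 0.6943

0.6943


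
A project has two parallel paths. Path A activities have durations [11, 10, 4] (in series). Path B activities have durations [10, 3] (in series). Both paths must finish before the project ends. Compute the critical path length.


Path A total = 11 + 10 + 4 = 25
Path B total = 10 + 3 = 13
Critical path = longest path = max(25, 13) = 25

25


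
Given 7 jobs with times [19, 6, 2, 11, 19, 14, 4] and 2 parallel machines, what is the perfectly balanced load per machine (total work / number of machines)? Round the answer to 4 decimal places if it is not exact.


Total processing time = 19 + 6 + 2 + 11 + 19 + 14 + 4 = 75
Number of machines = 2
Ideal balanced load = 75 / 2 = 37.5

37.5


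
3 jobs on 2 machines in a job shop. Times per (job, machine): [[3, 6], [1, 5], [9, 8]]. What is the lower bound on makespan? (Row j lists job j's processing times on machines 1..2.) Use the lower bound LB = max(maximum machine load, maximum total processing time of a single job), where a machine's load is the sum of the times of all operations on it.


Machine loads:
  Machine 1: 3 + 1 + 9 = 13
  Machine 2: 6 + 5 + 8 = 19
Max machine load = 19
Job totals:
  Job 1: 9
  Job 2: 6
  Job 3: 17
Max job total = 17
Lower bound = max(19, 17) = 19

19


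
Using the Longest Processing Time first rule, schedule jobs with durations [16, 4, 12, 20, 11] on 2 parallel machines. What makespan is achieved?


Sort jobs in decreasing order (LPT): [20, 16, 12, 11, 4]
Assign each job to the least loaded machine:
  Machine 1: jobs [20, 11], load = 31
  Machine 2: jobs [16, 12, 4], load = 32
Makespan = max load = 32

32


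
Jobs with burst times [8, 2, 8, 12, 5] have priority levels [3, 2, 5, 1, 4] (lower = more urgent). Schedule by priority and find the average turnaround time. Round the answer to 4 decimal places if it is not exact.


Sort by priority (ascending = highest first):
Order: [(1, 12), (2, 2), (3, 8), (4, 5), (5, 8)]
Completion times:
  Priority 1, burst=12, C=12
  Priority 2, burst=2, C=14
  Priority 3, burst=8, C=22
  Priority 4, burst=5, C=27
  Priority 5, burst=8, C=35
Average turnaround = 110/5 = 22.0

22.0


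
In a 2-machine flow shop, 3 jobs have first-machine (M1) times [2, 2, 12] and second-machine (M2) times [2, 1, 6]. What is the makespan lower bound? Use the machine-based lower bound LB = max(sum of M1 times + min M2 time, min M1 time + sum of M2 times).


LB1 = sum(M1 times) + min(M2 times) = 16 + 1 = 17
LB2 = min(M1 times) + sum(M2 times) = 2 + 9 = 11
Lower bound = max(LB1, LB2) = max(17, 11) = 17

17


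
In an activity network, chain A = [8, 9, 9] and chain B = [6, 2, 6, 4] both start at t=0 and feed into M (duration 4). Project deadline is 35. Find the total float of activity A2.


Forward pass: ES(A2) = sum of predecessors on chain A = 8
EF = ES + duration = 8 + 9 = 17
Backward pass: LF(M) = deadline = 35; LS(M) = 35 - 4 = 31
LF(A2) = LS(M) - sum(successors on chain A) = 31 - 9 = 22
LS = LF - duration = 22 - 9 = 13
Total float = LS - ES = 13 - 8 = 5

5


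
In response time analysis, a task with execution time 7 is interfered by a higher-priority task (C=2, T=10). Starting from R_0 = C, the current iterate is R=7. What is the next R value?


R_next = C + ceil(R_prev / T_hp) * C_hp
ceil(7 / 10) = ceil(0.7) = 1
Interference = 1 * 2 = 2
R_next = 7 + 2 = 9

9


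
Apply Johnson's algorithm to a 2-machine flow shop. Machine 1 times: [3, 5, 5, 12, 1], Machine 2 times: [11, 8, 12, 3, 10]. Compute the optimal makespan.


Apply Johnson's rule:
  Group 1 (a <= b): [(5, 1, 10), (1, 3, 11), (2, 5, 8), (3, 5, 12)]
  Group 2 (a > b): [(4, 12, 3)]
Optimal job order: [5, 1, 2, 3, 4]
Schedule:
  Job 5: M1 done at 1, M2 done at 11
  Job 1: M1 done at 4, M2 done at 22
  Job 2: M1 done at 9, M2 done at 30
  Job 3: M1 done at 14, M2 done at 42
  Job 4: M1 done at 26, M2 done at 45
Makespan = 45

45


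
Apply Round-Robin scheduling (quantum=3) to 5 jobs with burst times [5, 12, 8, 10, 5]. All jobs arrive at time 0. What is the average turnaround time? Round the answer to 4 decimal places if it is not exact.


Time quantum = 3
Execution trace:
  J1 runs 3 units, time = 3
  J2 runs 3 units, time = 6
  J3 runs 3 units, time = 9
  J4 runs 3 units, time = 12
  J5 runs 3 units, time = 15
  J1 runs 2 units, time = 17
  J2 runs 3 units, time = 20
  J3 runs 3 units, time = 23
  J4 runs 3 units, time = 26
  J5 runs 2 units, time = 28
  J2 runs 3 units, time = 31
  J3 runs 2 units, time = 33
  J4 runs 3 units, time = 36
  J2 runs 3 units, time = 39
  J4 runs 1 units, time = 40
Finish times: [17, 39, 33, 40, 28]
Average turnaround = 157/5 = 31.4

31.4


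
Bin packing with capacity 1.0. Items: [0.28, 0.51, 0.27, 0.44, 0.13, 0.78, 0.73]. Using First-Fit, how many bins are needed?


Place items sequentially using First-Fit:
  Item 0.28 -> new Bin 1
  Item 0.51 -> Bin 1 (now 0.79)
  Item 0.27 -> new Bin 2
  Item 0.44 -> Bin 2 (now 0.71)
  Item 0.13 -> Bin 1 (now 0.92)
  Item 0.78 -> new Bin 3
  Item 0.73 -> new Bin 4
Total bins used = 4

4


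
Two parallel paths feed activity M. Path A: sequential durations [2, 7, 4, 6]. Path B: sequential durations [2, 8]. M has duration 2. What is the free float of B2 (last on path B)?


ES(B2) = sum of predecessors on chain B = 2
EF(B2) = ES + duration = 2 + 8 = 10
Successor of B2 is M. ES(M) = max(sum(A), sum(B)) = max(19, 10) = 19
Free float = ES(successor) - EF(current) = 19 - 10 = 9

9


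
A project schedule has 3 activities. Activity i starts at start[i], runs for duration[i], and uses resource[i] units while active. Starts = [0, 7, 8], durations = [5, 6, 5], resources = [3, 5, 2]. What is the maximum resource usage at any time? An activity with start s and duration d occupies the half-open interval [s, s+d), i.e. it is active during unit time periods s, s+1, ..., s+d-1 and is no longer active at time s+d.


Each activity i is active on [start_i, start_i + duration_i).
Compute total resource usage per time slot:
  t=0: active resources = [3], total = 3
  t=1: active resources = [3], total = 3
  t=2: active resources = [3], total = 3
  t=3: active resources = [3], total = 3
  t=4: active resources = [3], total = 3
  t=5: active resources = [], total = 0
  t=6: active resources = [], total = 0
  t=7: active resources = [5], total = 5
  t=8: active resources = [5, 2], total = 7
  t=9: active resources = [5, 2], total = 7
  t=10: active resources = [5, 2], total = 7
  t=11: active resources = [5, 2], total = 7
  t=12: active resources = [5, 2], total = 7
Peak resource demand = 7

7


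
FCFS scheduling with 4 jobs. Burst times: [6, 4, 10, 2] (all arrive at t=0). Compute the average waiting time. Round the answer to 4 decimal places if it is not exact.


FCFS order (as given): [6, 4, 10, 2]
Waiting times:
  Job 1: wait = 0
  Job 2: wait = 6
  Job 3: wait = 10
  Job 4: wait = 20
Sum of waiting times = 36
Average waiting time = 36/4 = 9.0

9.0


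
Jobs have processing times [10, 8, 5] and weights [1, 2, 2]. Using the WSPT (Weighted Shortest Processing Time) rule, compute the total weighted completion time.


Compute p/w ratios and sort ascending (WSPT): [(5, 2), (8, 2), (10, 1)]
Compute weighted completion times:
  Job (p=5,w=2): C=5, w*C=2*5=10
  Job (p=8,w=2): C=13, w*C=2*13=26
  Job (p=10,w=1): C=23, w*C=1*23=23
Total weighted completion time = 59

59


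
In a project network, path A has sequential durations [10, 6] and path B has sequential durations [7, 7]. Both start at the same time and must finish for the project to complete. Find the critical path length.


Path A total = 10 + 6 = 16
Path B total = 7 + 7 = 14
Critical path = longest path = max(16, 14) = 16

16


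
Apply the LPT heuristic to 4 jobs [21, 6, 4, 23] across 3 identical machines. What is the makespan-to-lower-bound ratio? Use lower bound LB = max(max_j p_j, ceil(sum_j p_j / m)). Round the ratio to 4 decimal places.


LPT order: [23, 21, 6, 4]
Machine loads after assignment: [23, 21, 10]
LPT makespan = 23
Lower bound = max(max_job, ceil(total/3)) = max(23, 18) = 23
Ratio = 23 / 23 = 1.0

1.0


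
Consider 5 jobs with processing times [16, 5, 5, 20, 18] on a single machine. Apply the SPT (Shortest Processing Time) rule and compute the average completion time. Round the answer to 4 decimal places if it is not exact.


Sort jobs by processing time (SPT order): [5, 5, 16, 18, 20]
Compute completion times sequentially:
  Job 1: processing = 5, completes at 5
  Job 2: processing = 5, completes at 10
  Job 3: processing = 16, completes at 26
  Job 4: processing = 18, completes at 44
  Job 5: processing = 20, completes at 64
Sum of completion times = 149
Average completion time = 149/5 = 29.8

29.8


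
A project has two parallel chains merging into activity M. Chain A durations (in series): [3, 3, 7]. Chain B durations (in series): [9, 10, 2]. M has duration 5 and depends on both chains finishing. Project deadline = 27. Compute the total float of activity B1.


Forward pass: ES(B1) = sum of predecessors on chain B = 0
EF = ES + duration = 0 + 9 = 9
Backward pass: LF(M) = deadline = 27; LS(M) = 27 - 5 = 22
LF(B1) = LS(M) - sum(successors on chain B) = 22 - 12 = 10
LS = LF - duration = 10 - 9 = 1
Total float = LS - ES = 1 - 0 = 1

1


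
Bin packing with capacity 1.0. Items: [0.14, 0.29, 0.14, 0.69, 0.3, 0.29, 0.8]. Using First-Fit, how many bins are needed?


Place items sequentially using First-Fit:
  Item 0.14 -> new Bin 1
  Item 0.29 -> Bin 1 (now 0.43)
  Item 0.14 -> Bin 1 (now 0.57)
  Item 0.69 -> new Bin 2
  Item 0.3 -> Bin 1 (now 0.87)
  Item 0.29 -> Bin 2 (now 0.98)
  Item 0.8 -> new Bin 3
Total bins used = 3

3


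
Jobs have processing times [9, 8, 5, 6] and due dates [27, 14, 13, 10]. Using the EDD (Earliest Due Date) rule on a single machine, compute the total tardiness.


Sort by due date (EDD order): [(6, 10), (5, 13), (8, 14), (9, 27)]
Compute completion times and tardiness:
  Job 1: p=6, d=10, C=6, tardiness=max(0,6-10)=0
  Job 2: p=5, d=13, C=11, tardiness=max(0,11-13)=0
  Job 3: p=8, d=14, C=19, tardiness=max(0,19-14)=5
  Job 4: p=9, d=27, C=28, tardiness=max(0,28-27)=1
Total tardiness = 6

6


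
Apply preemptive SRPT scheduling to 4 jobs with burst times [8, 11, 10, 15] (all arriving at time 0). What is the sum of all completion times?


Since all jobs arrive at t=0, SRPT equals SPT ordering.
SPT order: [8, 10, 11, 15]
Completion times:
  Job 1: p=8, C=8
  Job 2: p=10, C=18
  Job 3: p=11, C=29
  Job 4: p=15, C=44
Total completion time = 8 + 18 + 29 + 44 = 99

99


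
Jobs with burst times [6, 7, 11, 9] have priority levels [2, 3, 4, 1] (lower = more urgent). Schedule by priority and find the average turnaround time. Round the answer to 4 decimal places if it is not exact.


Sort by priority (ascending = highest first):
Order: [(1, 9), (2, 6), (3, 7), (4, 11)]
Completion times:
  Priority 1, burst=9, C=9
  Priority 2, burst=6, C=15
  Priority 3, burst=7, C=22
  Priority 4, burst=11, C=33
Average turnaround = 79/4 = 19.75

19.75


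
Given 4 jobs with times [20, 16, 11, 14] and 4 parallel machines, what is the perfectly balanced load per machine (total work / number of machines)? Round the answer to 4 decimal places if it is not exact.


Total processing time = 20 + 16 + 11 + 14 = 61
Number of machines = 4
Ideal balanced load = 61 / 4 = 15.25

15.25


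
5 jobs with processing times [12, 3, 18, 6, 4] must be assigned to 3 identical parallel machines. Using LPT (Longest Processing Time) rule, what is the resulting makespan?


Sort jobs in decreasing order (LPT): [18, 12, 6, 4, 3]
Assign each job to the least loaded machine:
  Machine 1: jobs [18], load = 18
  Machine 2: jobs [12], load = 12
  Machine 3: jobs [6, 4, 3], load = 13
Makespan = max load = 18

18


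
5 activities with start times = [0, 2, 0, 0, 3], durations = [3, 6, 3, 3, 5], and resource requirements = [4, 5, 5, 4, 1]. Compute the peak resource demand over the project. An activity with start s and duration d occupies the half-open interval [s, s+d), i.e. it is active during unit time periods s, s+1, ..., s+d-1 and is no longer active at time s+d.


Each activity i is active on [start_i, start_i + duration_i).
Compute total resource usage per time slot:
  t=0: active resources = [4, 5, 4], total = 13
  t=1: active resources = [4, 5, 4], total = 13
  t=2: active resources = [4, 5, 5, 4], total = 18
  t=3: active resources = [5, 1], total = 6
  t=4: active resources = [5, 1], total = 6
  t=5: active resources = [5, 1], total = 6
  t=6: active resources = [5, 1], total = 6
  t=7: active resources = [5, 1], total = 6
Peak resource demand = 18

18


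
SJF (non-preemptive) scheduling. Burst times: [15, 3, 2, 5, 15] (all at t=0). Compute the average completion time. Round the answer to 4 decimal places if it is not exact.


SJF order (ascending): [2, 3, 5, 15, 15]
Completion times:
  Job 1: burst=2, C=2
  Job 2: burst=3, C=5
  Job 3: burst=5, C=10
  Job 4: burst=15, C=25
  Job 5: burst=15, C=40
Average completion = 82/5 = 16.4

16.4


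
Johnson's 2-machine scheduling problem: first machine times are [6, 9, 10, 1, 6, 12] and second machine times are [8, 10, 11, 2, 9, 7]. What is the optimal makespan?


Apply Johnson's rule:
  Group 1 (a <= b): [(4, 1, 2), (1, 6, 8), (5, 6, 9), (2, 9, 10), (3, 10, 11)]
  Group 2 (a > b): [(6, 12, 7)]
Optimal job order: [4, 1, 5, 2, 3, 6]
Schedule:
  Job 4: M1 done at 1, M2 done at 3
  Job 1: M1 done at 7, M2 done at 15
  Job 5: M1 done at 13, M2 done at 24
  Job 2: M1 done at 22, M2 done at 34
  Job 3: M1 done at 32, M2 done at 45
  Job 6: M1 done at 44, M2 done at 52
Makespan = 52

52


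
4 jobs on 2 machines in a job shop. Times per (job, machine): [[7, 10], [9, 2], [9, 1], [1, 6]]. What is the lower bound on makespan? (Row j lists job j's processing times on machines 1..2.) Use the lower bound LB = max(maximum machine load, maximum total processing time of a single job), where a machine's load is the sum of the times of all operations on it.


Machine loads:
  Machine 1: 7 + 9 + 9 + 1 = 26
  Machine 2: 10 + 2 + 1 + 6 = 19
Max machine load = 26
Job totals:
  Job 1: 17
  Job 2: 11
  Job 3: 10
  Job 4: 7
Max job total = 17
Lower bound = max(26, 17) = 26

26


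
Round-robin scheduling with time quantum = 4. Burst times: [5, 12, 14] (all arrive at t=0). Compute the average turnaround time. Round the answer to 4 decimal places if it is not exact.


Time quantum = 4
Execution trace:
  J1 runs 4 units, time = 4
  J2 runs 4 units, time = 8
  J3 runs 4 units, time = 12
  J1 runs 1 units, time = 13
  J2 runs 4 units, time = 17
  J3 runs 4 units, time = 21
  J2 runs 4 units, time = 25
  J3 runs 4 units, time = 29
  J3 runs 2 units, time = 31
Finish times: [13, 25, 31]
Average turnaround = 69/3 = 23.0

23.0


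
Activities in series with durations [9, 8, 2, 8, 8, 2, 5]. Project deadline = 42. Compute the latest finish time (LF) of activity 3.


LF(activity 3) = deadline - sum of successor durations
Successors: activities 4 through 7 with durations [8, 8, 2, 5]
Sum of successor durations = 23
LF = 42 - 23 = 19

19


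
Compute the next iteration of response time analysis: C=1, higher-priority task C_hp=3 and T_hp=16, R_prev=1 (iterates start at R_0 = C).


R_next = C + ceil(R_prev / T_hp) * C_hp
ceil(1 / 16) = ceil(0.0625) = 1
Interference = 1 * 3 = 3
R_next = 1 + 3 = 4

4


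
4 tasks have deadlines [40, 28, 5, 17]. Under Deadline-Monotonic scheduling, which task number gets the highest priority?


Sort tasks by relative deadline (ascending):
  Task 3: deadline = 5
  Task 4: deadline = 17
  Task 2: deadline = 28
  Task 1: deadline = 40
Priority order (highest first): [3, 4, 2, 1]
Highest priority task = 3

3


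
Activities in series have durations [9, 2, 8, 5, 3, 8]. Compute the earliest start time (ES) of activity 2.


Activity 2 starts after activities 1 through 1 complete.
Predecessor durations: [9]
ES = 9 = 9

9


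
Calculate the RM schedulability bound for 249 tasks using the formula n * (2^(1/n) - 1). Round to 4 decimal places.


Compute 2^(1/249) = 1.0027876018
Subtract 1: 1.0027876018 - 1 = 0.0027876018
Multiply by n: 249 * 0.0027876018 = 0.6941128482
Round to 4 dp: 0.6941

0.6941


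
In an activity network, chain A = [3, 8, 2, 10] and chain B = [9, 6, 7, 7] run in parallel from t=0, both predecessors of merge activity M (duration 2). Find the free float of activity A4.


ES(A4) = sum of predecessors on chain A = 13
EF(A4) = ES + duration = 13 + 10 = 23
Successor of A4 is M. ES(M) = max(sum(A), sum(B)) = max(23, 29) = 29
Free float = ES(successor) - EF(current) = 29 - 23 = 6

6


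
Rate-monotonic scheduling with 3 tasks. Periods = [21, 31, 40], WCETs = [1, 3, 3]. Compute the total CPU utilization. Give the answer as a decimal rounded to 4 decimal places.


Compute individual utilizations (exact fractions):
  Task 1: C/T = 1/21 (approx. 0.0476)
  Task 2: C/T = 3/31 (approx. 0.0968)
  Task 3: C/T = 3/40 (approx. 0.075)
Total utilization U = 1/21 + 3/31 + 3/40 = 5713/26040
Rounded to 4 decimal places: U = 0.2194
RM (Liu & Layland) bound for 3 tasks = 0.779763; compare with U = 5713/26040 (approx. 0.219393)
U <= bound, so schedulable by RM sufficient condition.

0.2194


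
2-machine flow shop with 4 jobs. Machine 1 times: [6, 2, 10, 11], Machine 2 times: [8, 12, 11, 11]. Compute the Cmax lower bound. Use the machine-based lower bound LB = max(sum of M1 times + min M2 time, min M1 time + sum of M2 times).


LB1 = sum(M1 times) + min(M2 times) = 29 + 8 = 37
LB2 = min(M1 times) + sum(M2 times) = 2 + 42 = 44
Lower bound = max(LB1, LB2) = max(37, 44) = 44

44


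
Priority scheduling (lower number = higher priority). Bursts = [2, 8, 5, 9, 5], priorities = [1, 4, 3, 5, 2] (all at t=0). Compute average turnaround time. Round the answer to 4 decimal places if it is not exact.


Sort by priority (ascending = highest first):
Order: [(1, 2), (2, 5), (3, 5), (4, 8), (5, 9)]
Completion times:
  Priority 1, burst=2, C=2
  Priority 2, burst=5, C=7
  Priority 3, burst=5, C=12
  Priority 4, burst=8, C=20
  Priority 5, burst=9, C=29
Average turnaround = 70/5 = 14.0

14.0


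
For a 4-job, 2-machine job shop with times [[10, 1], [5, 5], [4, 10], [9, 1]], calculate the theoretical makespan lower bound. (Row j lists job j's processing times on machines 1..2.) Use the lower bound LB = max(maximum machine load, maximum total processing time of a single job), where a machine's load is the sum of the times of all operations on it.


Machine loads:
  Machine 1: 10 + 5 + 4 + 9 = 28
  Machine 2: 1 + 5 + 10 + 1 = 17
Max machine load = 28
Job totals:
  Job 1: 11
  Job 2: 10
  Job 3: 14
  Job 4: 10
Max job total = 14
Lower bound = max(28, 14) = 28

28


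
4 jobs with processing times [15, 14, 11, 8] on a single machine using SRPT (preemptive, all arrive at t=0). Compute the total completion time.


Since all jobs arrive at t=0, SRPT equals SPT ordering.
SPT order: [8, 11, 14, 15]
Completion times:
  Job 1: p=8, C=8
  Job 2: p=11, C=19
  Job 3: p=14, C=33
  Job 4: p=15, C=48
Total completion time = 8 + 19 + 33 + 48 = 108

108


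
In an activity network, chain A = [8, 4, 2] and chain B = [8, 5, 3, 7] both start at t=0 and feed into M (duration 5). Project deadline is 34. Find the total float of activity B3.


Forward pass: ES(B3) = sum of predecessors on chain B = 13
EF = ES + duration = 13 + 3 = 16
Backward pass: LF(M) = deadline = 34; LS(M) = 34 - 5 = 29
LF(B3) = LS(M) - sum(successors on chain B) = 29 - 7 = 22
LS = LF - duration = 22 - 3 = 19
Total float = LS - ES = 19 - 13 = 6

6


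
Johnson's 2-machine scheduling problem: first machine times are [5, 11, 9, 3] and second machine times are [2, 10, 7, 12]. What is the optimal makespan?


Apply Johnson's rule:
  Group 1 (a <= b): [(4, 3, 12)]
  Group 2 (a > b): [(2, 11, 10), (3, 9, 7), (1, 5, 2)]
Optimal job order: [4, 2, 3, 1]
Schedule:
  Job 4: M1 done at 3, M2 done at 15
  Job 2: M1 done at 14, M2 done at 25
  Job 3: M1 done at 23, M2 done at 32
  Job 1: M1 done at 28, M2 done at 34
Makespan = 34

34


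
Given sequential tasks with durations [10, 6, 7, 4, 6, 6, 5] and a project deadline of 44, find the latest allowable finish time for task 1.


LF(activity 1) = deadline - sum of successor durations
Successors: activities 2 through 7 with durations [6, 7, 4, 6, 6, 5]
Sum of successor durations = 34
LF = 44 - 34 = 10

10


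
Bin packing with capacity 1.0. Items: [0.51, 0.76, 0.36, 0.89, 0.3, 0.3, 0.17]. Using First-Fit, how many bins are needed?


Place items sequentially using First-Fit:
  Item 0.51 -> new Bin 1
  Item 0.76 -> new Bin 2
  Item 0.36 -> Bin 1 (now 0.87)
  Item 0.89 -> new Bin 3
  Item 0.3 -> new Bin 4
  Item 0.3 -> Bin 4 (now 0.6)
  Item 0.17 -> Bin 2 (now 0.93)
Total bins used = 4

4


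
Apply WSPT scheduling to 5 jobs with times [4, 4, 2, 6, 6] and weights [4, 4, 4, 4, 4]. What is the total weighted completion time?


Compute p/w ratios and sort ascending (WSPT): [(2, 4), (4, 4), (4, 4), (6, 4), (6, 4)]
Compute weighted completion times:
  Job (p=2,w=4): C=2, w*C=4*2=8
  Job (p=4,w=4): C=6, w*C=4*6=24
  Job (p=4,w=4): C=10, w*C=4*10=40
  Job (p=6,w=4): C=16, w*C=4*16=64
  Job (p=6,w=4): C=22, w*C=4*22=88
Total weighted completion time = 224

224


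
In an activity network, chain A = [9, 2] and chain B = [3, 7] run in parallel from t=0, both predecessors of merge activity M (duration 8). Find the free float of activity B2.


ES(B2) = sum of predecessors on chain B = 3
EF(B2) = ES + duration = 3 + 7 = 10
Successor of B2 is M. ES(M) = max(sum(A), sum(B)) = max(11, 10) = 11
Free float = ES(successor) - EF(current) = 11 - 10 = 1

1


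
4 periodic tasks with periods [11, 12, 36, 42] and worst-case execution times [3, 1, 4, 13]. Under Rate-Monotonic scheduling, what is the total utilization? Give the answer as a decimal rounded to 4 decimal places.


Compute individual utilizations (exact fractions):
  Task 1: C/T = 3/11 (approx. 0.2727)
  Task 2: C/T = 1/12 (approx. 0.0833)
  Task 3: C/T = 4/36 = 1/9 (approx. 0.1111)
  Task 4: C/T = 13/42 (approx. 0.3095)
Total utilization U = 3/11 + 1/12 + 1/9 + 13/42 = 2153/2772
Rounded to 4 decimal places: U = 0.7767
RM (Liu & Layland) bound for 4 tasks = 0.756828; compare with U = 2153/2772 (approx. 0.776696)
bound < U <= 1, so the RM sufficient condition is not met (inconclusive; an exact test such as response-time analysis is needed).

0.7767


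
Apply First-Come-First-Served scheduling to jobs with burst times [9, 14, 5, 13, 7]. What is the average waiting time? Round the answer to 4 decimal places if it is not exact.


FCFS order (as given): [9, 14, 5, 13, 7]
Waiting times:
  Job 1: wait = 0
  Job 2: wait = 9
  Job 3: wait = 23
  Job 4: wait = 28
  Job 5: wait = 41
Sum of waiting times = 101
Average waiting time = 101/5 = 20.2

20.2


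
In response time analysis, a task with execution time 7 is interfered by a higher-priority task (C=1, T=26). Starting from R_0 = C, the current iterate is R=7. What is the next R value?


R_next = C + ceil(R_prev / T_hp) * C_hp
ceil(7 / 26) = ceil(0.2692) = 1
Interference = 1 * 1 = 1
R_next = 7 + 1 = 8

8


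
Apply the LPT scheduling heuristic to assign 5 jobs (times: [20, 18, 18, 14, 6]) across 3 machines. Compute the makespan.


Sort jobs in decreasing order (LPT): [20, 18, 18, 14, 6]
Assign each job to the least loaded machine:
  Machine 1: jobs [20], load = 20
  Machine 2: jobs [18, 14], load = 32
  Machine 3: jobs [18, 6], load = 24
Makespan = max load = 32

32


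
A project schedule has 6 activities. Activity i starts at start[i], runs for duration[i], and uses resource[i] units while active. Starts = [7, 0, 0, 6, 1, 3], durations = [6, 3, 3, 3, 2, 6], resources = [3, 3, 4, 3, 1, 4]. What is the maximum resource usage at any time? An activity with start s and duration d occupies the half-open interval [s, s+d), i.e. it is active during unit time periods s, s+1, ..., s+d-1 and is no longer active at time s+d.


Each activity i is active on [start_i, start_i + duration_i).
Compute total resource usage per time slot:
  t=0: active resources = [3, 4], total = 7
  t=1: active resources = [3, 4, 1], total = 8
  t=2: active resources = [3, 4, 1], total = 8
  t=3: active resources = [4], total = 4
  t=4: active resources = [4], total = 4
  t=5: active resources = [4], total = 4
  t=6: active resources = [3, 4], total = 7
  t=7: active resources = [3, 3, 4], total = 10
  t=8: active resources = [3, 3, 4], total = 10
  t=9: active resources = [3], total = 3
  t=10: active resources = [3], total = 3
  t=11: active resources = [3], total = 3
  t=12: active resources = [3], total = 3
Peak resource demand = 10

10


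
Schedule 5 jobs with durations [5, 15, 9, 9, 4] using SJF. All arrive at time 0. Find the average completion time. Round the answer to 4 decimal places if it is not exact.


SJF order (ascending): [4, 5, 9, 9, 15]
Completion times:
  Job 1: burst=4, C=4
  Job 2: burst=5, C=9
  Job 3: burst=9, C=18
  Job 4: burst=9, C=27
  Job 5: burst=15, C=42
Average completion = 100/5 = 20.0

20.0


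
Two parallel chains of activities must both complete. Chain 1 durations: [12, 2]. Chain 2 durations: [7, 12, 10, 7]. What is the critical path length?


Path A total = 12 + 2 = 14
Path B total = 7 + 12 + 10 + 7 = 36
Critical path = longest path = max(14, 36) = 36

36


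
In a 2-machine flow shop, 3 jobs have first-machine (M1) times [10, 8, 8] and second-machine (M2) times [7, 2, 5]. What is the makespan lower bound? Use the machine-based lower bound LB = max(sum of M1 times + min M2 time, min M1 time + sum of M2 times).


LB1 = sum(M1 times) + min(M2 times) = 26 + 2 = 28
LB2 = min(M1 times) + sum(M2 times) = 8 + 14 = 22
Lower bound = max(LB1, LB2) = max(28, 22) = 28

28


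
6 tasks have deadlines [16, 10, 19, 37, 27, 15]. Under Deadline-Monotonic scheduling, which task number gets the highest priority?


Sort tasks by relative deadline (ascending):
  Task 2: deadline = 10
  Task 6: deadline = 15
  Task 1: deadline = 16
  Task 3: deadline = 19
  Task 5: deadline = 27
  Task 4: deadline = 37
Priority order (highest first): [2, 6, 1, 3, 5, 4]
Highest priority task = 2

2


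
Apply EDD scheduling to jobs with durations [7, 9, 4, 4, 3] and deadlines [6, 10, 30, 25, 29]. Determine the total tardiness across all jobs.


Sort by due date (EDD order): [(7, 6), (9, 10), (4, 25), (3, 29), (4, 30)]
Compute completion times and tardiness:
  Job 1: p=7, d=6, C=7, tardiness=max(0,7-6)=1
  Job 2: p=9, d=10, C=16, tardiness=max(0,16-10)=6
  Job 3: p=4, d=25, C=20, tardiness=max(0,20-25)=0
  Job 4: p=3, d=29, C=23, tardiness=max(0,23-29)=0
  Job 5: p=4, d=30, C=27, tardiness=max(0,27-30)=0
Total tardiness = 7

7


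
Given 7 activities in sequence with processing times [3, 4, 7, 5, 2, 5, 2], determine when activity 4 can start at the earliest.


Activity 4 starts after activities 1 through 3 complete.
Predecessor durations: [3, 4, 7]
ES = 3 + 4 + 7 = 14

14


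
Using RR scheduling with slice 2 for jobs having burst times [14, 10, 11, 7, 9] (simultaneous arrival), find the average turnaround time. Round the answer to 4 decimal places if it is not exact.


Time quantum = 2
Execution trace:
  J1 runs 2 units, time = 2
  J2 runs 2 units, time = 4
  J3 runs 2 units, time = 6
  J4 runs 2 units, time = 8
  J5 runs 2 units, time = 10
  J1 runs 2 units, time = 12
  J2 runs 2 units, time = 14
  J3 runs 2 units, time = 16
  J4 runs 2 units, time = 18
  J5 runs 2 units, time = 20
  J1 runs 2 units, time = 22
  J2 runs 2 units, time = 24
  J3 runs 2 units, time = 26
  J4 runs 2 units, time = 28
  J5 runs 2 units, time = 30
  J1 runs 2 units, time = 32
  J2 runs 2 units, time = 34
  J3 runs 2 units, time = 36
  J4 runs 1 units, time = 37
  J5 runs 2 units, time = 39
  J1 runs 2 units, time = 41
  J2 runs 2 units, time = 43
  J3 runs 2 units, time = 45
  J5 runs 1 units, time = 46
  J1 runs 2 units, time = 48
  J3 runs 1 units, time = 49
  J1 runs 2 units, time = 51
Finish times: [51, 43, 49, 37, 46]
Average turnaround = 226/5 = 45.2

45.2


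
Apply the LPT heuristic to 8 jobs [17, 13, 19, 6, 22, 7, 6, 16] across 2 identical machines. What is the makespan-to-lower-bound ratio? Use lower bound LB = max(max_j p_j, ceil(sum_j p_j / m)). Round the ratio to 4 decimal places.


LPT order: [22, 19, 17, 16, 13, 7, 6, 6]
Machine loads after assignment: [51, 55]
LPT makespan = 55
Lower bound = max(max_job, ceil(total/2)) = max(22, 53) = 53
Ratio = 55 / 53 = 1.0377

1.0377


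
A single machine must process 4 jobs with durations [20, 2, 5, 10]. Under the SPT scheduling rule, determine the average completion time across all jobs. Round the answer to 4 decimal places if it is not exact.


Sort jobs by processing time (SPT order): [2, 5, 10, 20]
Compute completion times sequentially:
  Job 1: processing = 2, completes at 2
  Job 2: processing = 5, completes at 7
  Job 3: processing = 10, completes at 17
  Job 4: processing = 20, completes at 37
Sum of completion times = 63
Average completion time = 63/4 = 15.75

15.75


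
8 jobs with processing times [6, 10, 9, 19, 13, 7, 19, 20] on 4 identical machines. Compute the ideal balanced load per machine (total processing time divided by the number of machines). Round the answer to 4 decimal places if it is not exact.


Total processing time = 6 + 10 + 9 + 19 + 13 + 7 + 19 + 20 = 103
Number of machines = 4
Ideal balanced load = 103 / 4 = 25.75

25.75


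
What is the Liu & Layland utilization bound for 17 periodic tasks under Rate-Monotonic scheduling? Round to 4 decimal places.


Compute 2^(1/17) = 1.0416160107
Subtract 1: 1.0416160107 - 1 = 0.0416160107
Multiply by n: 17 * 0.0416160107 = 0.7074721819
Round to 4 dp: 0.7075

0.7075


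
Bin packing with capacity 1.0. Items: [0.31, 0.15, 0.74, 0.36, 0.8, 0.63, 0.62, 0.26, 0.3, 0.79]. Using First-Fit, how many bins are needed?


Place items sequentially using First-Fit:
  Item 0.31 -> new Bin 1
  Item 0.15 -> Bin 1 (now 0.46)
  Item 0.74 -> new Bin 2
  Item 0.36 -> Bin 1 (now 0.82)
  Item 0.8 -> new Bin 3
  Item 0.63 -> new Bin 4
  Item 0.62 -> new Bin 5
  Item 0.26 -> Bin 2 (now 1.0)
  Item 0.3 -> Bin 4 (now 0.93)
  Item 0.79 -> new Bin 6
Total bins used = 6

6


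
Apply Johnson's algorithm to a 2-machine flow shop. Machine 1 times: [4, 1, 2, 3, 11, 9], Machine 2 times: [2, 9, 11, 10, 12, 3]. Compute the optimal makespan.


Apply Johnson's rule:
  Group 1 (a <= b): [(2, 1, 9), (3, 2, 11), (4, 3, 10), (5, 11, 12)]
  Group 2 (a > b): [(6, 9, 3), (1, 4, 2)]
Optimal job order: [2, 3, 4, 5, 6, 1]
Schedule:
  Job 2: M1 done at 1, M2 done at 10
  Job 3: M1 done at 3, M2 done at 21
  Job 4: M1 done at 6, M2 done at 31
  Job 5: M1 done at 17, M2 done at 43
  Job 6: M1 done at 26, M2 done at 46
  Job 1: M1 done at 30, M2 done at 48
Makespan = 48

48


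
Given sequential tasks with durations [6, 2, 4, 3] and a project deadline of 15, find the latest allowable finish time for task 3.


LF(activity 3) = deadline - sum of successor durations
Successors: activities 4 through 4 with durations [3]
Sum of successor durations = 3
LF = 15 - 3 = 12

12


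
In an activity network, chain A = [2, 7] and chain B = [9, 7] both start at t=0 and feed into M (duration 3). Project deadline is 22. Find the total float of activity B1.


Forward pass: ES(B1) = sum of predecessors on chain B = 0
EF = ES + duration = 0 + 9 = 9
Backward pass: LF(M) = deadline = 22; LS(M) = 22 - 3 = 19
LF(B1) = LS(M) - sum(successors on chain B) = 19 - 7 = 12
LS = LF - duration = 12 - 9 = 3
Total float = LS - ES = 3 - 0 = 3

3


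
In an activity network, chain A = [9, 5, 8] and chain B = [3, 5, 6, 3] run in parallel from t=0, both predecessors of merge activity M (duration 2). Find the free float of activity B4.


ES(B4) = sum of predecessors on chain B = 14
EF(B4) = ES + duration = 14 + 3 = 17
Successor of B4 is M. ES(M) = max(sum(A), sum(B)) = max(22, 17) = 22
Free float = ES(successor) - EF(current) = 22 - 17 = 5

5


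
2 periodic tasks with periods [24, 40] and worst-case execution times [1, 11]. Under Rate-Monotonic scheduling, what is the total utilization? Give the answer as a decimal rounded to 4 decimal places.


Compute individual utilizations (exact fractions):
  Task 1: C/T = 1/24 (approx. 0.0417)
  Task 2: C/T = 11/40 (approx. 0.275)
Total utilization U = 1/24 + 11/40 = 19/60
Rounded to 4 decimal places: U = 0.3167
RM (Liu & Layland) bound for 2 tasks = 0.828427; compare with U = 19/60 (approx. 0.316667)
U <= bound, so schedulable by RM sufficient condition.

0.3167


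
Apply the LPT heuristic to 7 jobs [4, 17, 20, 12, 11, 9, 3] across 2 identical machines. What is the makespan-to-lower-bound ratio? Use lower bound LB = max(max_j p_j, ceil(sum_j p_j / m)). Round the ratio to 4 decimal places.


LPT order: [20, 17, 12, 11, 9, 4, 3]
Machine loads after assignment: [38, 38]
LPT makespan = 38
Lower bound = max(max_job, ceil(total/2)) = max(20, 38) = 38
Ratio = 38 / 38 = 1.0

1.0


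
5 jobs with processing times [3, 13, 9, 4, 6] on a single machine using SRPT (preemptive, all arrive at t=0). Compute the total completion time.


Since all jobs arrive at t=0, SRPT equals SPT ordering.
SPT order: [3, 4, 6, 9, 13]
Completion times:
  Job 1: p=3, C=3
  Job 2: p=4, C=7
  Job 3: p=6, C=13
  Job 4: p=9, C=22
  Job 5: p=13, C=35
Total completion time = 3 + 7 + 13 + 22 + 35 = 80

80


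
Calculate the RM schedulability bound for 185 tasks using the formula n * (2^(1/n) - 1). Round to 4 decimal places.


Compute 2^(1/185) = 1.0037537693
Subtract 1: 1.0037537693 - 1 = 0.0037537693
Multiply by n: 185 * 0.0037537693 = 0.6944473205
Round to 4 dp: 0.6944

0.6944


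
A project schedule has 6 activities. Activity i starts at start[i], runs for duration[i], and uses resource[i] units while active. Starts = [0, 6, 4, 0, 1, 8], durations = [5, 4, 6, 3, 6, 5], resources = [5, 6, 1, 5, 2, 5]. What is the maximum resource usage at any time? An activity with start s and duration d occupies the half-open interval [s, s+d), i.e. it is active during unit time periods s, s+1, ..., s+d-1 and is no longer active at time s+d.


Each activity i is active on [start_i, start_i + duration_i).
Compute total resource usage per time slot:
  t=0: active resources = [5, 5], total = 10
  t=1: active resources = [5, 5, 2], total = 12
  t=2: active resources = [5, 5, 2], total = 12
  t=3: active resources = [5, 2], total = 7
  t=4: active resources = [5, 1, 2], total = 8
  t=5: active resources = [1, 2], total = 3
  t=6: active resources = [6, 1, 2], total = 9
  t=7: active resources = [6, 1], total = 7
  t=8: active resources = [6, 1, 5], total = 12
  t=9: active resources = [6, 1, 5], total = 12
  t=10: active resources = [5], total = 5
  t=11: active resources = [5], total = 5
  t=12: active resources = [5], total = 5
Peak resource demand = 12

12
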